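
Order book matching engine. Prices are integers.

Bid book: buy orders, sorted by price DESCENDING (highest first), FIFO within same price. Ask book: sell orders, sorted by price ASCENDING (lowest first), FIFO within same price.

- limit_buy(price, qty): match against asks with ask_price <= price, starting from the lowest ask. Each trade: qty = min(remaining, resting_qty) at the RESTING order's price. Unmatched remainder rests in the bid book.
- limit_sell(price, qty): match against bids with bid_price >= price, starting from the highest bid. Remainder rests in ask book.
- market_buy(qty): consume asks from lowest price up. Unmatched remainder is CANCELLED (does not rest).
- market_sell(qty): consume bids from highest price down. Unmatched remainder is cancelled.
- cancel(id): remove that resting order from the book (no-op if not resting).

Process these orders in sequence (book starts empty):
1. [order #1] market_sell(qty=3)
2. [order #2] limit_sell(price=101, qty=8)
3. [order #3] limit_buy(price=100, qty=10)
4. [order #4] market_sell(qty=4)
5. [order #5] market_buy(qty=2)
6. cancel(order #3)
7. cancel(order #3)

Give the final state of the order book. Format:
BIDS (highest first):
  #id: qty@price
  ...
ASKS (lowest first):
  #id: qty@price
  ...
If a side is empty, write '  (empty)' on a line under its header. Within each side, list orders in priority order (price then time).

Answer: BIDS (highest first):
  (empty)
ASKS (lowest first):
  #2: 6@101

Derivation:
After op 1 [order #1] market_sell(qty=3): fills=none; bids=[-] asks=[-]
After op 2 [order #2] limit_sell(price=101, qty=8): fills=none; bids=[-] asks=[#2:8@101]
After op 3 [order #3] limit_buy(price=100, qty=10): fills=none; bids=[#3:10@100] asks=[#2:8@101]
After op 4 [order #4] market_sell(qty=4): fills=#3x#4:4@100; bids=[#3:6@100] asks=[#2:8@101]
After op 5 [order #5] market_buy(qty=2): fills=#5x#2:2@101; bids=[#3:6@100] asks=[#2:6@101]
After op 6 cancel(order #3): fills=none; bids=[-] asks=[#2:6@101]
After op 7 cancel(order #3): fills=none; bids=[-] asks=[#2:6@101]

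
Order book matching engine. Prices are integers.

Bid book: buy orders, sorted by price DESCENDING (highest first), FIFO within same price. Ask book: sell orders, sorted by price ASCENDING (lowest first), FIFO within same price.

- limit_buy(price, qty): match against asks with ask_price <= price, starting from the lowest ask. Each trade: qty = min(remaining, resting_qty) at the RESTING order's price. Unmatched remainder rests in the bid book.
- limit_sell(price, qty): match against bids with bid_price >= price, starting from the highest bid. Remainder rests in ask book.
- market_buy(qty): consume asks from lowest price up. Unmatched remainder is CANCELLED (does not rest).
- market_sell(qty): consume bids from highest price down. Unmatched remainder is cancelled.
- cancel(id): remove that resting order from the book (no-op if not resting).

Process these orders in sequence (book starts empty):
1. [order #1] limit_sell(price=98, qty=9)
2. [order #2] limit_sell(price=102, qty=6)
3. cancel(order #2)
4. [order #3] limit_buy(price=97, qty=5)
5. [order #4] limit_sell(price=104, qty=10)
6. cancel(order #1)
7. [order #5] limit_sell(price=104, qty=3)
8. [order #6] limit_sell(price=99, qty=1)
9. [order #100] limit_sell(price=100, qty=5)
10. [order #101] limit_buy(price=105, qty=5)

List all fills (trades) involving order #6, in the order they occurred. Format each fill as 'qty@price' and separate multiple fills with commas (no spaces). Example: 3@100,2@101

Answer: 1@99

Derivation:
After op 1 [order #1] limit_sell(price=98, qty=9): fills=none; bids=[-] asks=[#1:9@98]
After op 2 [order #2] limit_sell(price=102, qty=6): fills=none; bids=[-] asks=[#1:9@98 #2:6@102]
After op 3 cancel(order #2): fills=none; bids=[-] asks=[#1:9@98]
After op 4 [order #3] limit_buy(price=97, qty=5): fills=none; bids=[#3:5@97] asks=[#1:9@98]
After op 5 [order #4] limit_sell(price=104, qty=10): fills=none; bids=[#3:5@97] asks=[#1:9@98 #4:10@104]
After op 6 cancel(order #1): fills=none; bids=[#3:5@97] asks=[#4:10@104]
After op 7 [order #5] limit_sell(price=104, qty=3): fills=none; bids=[#3:5@97] asks=[#4:10@104 #5:3@104]
After op 8 [order #6] limit_sell(price=99, qty=1): fills=none; bids=[#3:5@97] asks=[#6:1@99 #4:10@104 #5:3@104]
After op 9 [order #100] limit_sell(price=100, qty=5): fills=none; bids=[#3:5@97] asks=[#6:1@99 #100:5@100 #4:10@104 #5:3@104]
After op 10 [order #101] limit_buy(price=105, qty=5): fills=#101x#6:1@99 #101x#100:4@100; bids=[#3:5@97] asks=[#100:1@100 #4:10@104 #5:3@104]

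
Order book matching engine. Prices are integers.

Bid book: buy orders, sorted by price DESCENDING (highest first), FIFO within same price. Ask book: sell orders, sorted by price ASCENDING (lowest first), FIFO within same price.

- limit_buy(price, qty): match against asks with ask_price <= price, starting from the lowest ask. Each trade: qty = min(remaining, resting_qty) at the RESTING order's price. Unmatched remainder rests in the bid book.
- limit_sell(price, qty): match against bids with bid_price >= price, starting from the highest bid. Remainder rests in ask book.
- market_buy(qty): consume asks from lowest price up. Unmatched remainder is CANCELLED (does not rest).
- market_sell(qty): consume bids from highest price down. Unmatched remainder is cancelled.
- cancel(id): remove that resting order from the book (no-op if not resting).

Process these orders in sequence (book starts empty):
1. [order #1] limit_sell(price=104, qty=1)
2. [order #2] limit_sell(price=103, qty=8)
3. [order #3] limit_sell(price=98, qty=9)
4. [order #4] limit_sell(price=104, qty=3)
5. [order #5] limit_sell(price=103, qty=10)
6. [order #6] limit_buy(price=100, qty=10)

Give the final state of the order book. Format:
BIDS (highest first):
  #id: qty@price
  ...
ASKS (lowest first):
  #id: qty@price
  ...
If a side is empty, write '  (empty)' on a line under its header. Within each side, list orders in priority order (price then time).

Answer: BIDS (highest first):
  #6: 1@100
ASKS (lowest first):
  #2: 8@103
  #5: 10@103
  #1: 1@104
  #4: 3@104

Derivation:
After op 1 [order #1] limit_sell(price=104, qty=1): fills=none; bids=[-] asks=[#1:1@104]
After op 2 [order #2] limit_sell(price=103, qty=8): fills=none; bids=[-] asks=[#2:8@103 #1:1@104]
After op 3 [order #3] limit_sell(price=98, qty=9): fills=none; bids=[-] asks=[#3:9@98 #2:8@103 #1:1@104]
After op 4 [order #4] limit_sell(price=104, qty=3): fills=none; bids=[-] asks=[#3:9@98 #2:8@103 #1:1@104 #4:3@104]
After op 5 [order #5] limit_sell(price=103, qty=10): fills=none; bids=[-] asks=[#3:9@98 #2:8@103 #5:10@103 #1:1@104 #4:3@104]
After op 6 [order #6] limit_buy(price=100, qty=10): fills=#6x#3:9@98; bids=[#6:1@100] asks=[#2:8@103 #5:10@103 #1:1@104 #4:3@104]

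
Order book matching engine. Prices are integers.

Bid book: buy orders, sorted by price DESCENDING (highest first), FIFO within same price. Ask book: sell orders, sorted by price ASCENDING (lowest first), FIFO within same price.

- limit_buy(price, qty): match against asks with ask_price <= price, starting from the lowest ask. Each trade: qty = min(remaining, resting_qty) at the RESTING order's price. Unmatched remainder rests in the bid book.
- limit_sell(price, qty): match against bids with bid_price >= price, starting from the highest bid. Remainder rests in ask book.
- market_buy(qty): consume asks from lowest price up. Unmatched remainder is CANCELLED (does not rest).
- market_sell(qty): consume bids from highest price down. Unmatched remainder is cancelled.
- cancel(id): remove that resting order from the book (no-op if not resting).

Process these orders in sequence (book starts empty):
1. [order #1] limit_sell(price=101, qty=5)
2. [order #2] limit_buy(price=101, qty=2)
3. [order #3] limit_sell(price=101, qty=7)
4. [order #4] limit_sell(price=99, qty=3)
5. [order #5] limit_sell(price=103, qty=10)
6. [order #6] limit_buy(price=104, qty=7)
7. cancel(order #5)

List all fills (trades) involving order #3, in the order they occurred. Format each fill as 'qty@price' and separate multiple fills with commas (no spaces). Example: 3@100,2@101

After op 1 [order #1] limit_sell(price=101, qty=5): fills=none; bids=[-] asks=[#1:5@101]
After op 2 [order #2] limit_buy(price=101, qty=2): fills=#2x#1:2@101; bids=[-] asks=[#1:3@101]
After op 3 [order #3] limit_sell(price=101, qty=7): fills=none; bids=[-] asks=[#1:3@101 #3:7@101]
After op 4 [order #4] limit_sell(price=99, qty=3): fills=none; bids=[-] asks=[#4:3@99 #1:3@101 #3:7@101]
After op 5 [order #5] limit_sell(price=103, qty=10): fills=none; bids=[-] asks=[#4:3@99 #1:3@101 #3:7@101 #5:10@103]
After op 6 [order #6] limit_buy(price=104, qty=7): fills=#6x#4:3@99 #6x#1:3@101 #6x#3:1@101; bids=[-] asks=[#3:6@101 #5:10@103]
After op 7 cancel(order #5): fills=none; bids=[-] asks=[#3:6@101]

Answer: 1@101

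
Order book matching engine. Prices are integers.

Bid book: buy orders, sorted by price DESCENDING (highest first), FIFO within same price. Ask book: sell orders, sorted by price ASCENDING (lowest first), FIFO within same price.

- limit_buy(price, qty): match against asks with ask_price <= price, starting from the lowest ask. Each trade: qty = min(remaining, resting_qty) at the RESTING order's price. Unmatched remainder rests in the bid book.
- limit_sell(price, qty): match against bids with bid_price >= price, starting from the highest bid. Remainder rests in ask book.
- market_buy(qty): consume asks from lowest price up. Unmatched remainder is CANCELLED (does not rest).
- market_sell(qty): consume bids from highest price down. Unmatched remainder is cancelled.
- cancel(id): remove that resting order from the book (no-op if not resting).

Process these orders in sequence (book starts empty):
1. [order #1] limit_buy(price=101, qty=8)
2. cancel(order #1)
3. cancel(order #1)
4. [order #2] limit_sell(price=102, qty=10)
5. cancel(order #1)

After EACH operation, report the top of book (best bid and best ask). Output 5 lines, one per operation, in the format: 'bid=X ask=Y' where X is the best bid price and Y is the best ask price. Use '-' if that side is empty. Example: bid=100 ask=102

After op 1 [order #1] limit_buy(price=101, qty=8): fills=none; bids=[#1:8@101] asks=[-]
After op 2 cancel(order #1): fills=none; bids=[-] asks=[-]
After op 3 cancel(order #1): fills=none; bids=[-] asks=[-]
After op 4 [order #2] limit_sell(price=102, qty=10): fills=none; bids=[-] asks=[#2:10@102]
After op 5 cancel(order #1): fills=none; bids=[-] asks=[#2:10@102]

Answer: bid=101 ask=-
bid=- ask=-
bid=- ask=-
bid=- ask=102
bid=- ask=102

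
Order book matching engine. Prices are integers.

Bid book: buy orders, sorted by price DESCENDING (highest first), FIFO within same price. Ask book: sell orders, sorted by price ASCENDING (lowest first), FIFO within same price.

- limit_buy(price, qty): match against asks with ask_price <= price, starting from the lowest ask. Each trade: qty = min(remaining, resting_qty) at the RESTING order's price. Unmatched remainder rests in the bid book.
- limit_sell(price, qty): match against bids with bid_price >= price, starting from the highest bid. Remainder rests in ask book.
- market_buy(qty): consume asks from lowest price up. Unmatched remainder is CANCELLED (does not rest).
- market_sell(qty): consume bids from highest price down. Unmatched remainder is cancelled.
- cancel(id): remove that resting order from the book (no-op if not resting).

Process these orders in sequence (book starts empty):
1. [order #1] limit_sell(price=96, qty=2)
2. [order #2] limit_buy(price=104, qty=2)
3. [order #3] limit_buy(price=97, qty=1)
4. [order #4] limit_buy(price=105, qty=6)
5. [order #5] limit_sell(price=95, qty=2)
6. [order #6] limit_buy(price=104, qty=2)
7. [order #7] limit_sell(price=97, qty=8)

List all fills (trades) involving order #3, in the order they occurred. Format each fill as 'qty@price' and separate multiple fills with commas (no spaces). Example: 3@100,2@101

Answer: 1@97

Derivation:
After op 1 [order #1] limit_sell(price=96, qty=2): fills=none; bids=[-] asks=[#1:2@96]
After op 2 [order #2] limit_buy(price=104, qty=2): fills=#2x#1:2@96; bids=[-] asks=[-]
After op 3 [order #3] limit_buy(price=97, qty=1): fills=none; bids=[#3:1@97] asks=[-]
After op 4 [order #4] limit_buy(price=105, qty=6): fills=none; bids=[#4:6@105 #3:1@97] asks=[-]
After op 5 [order #5] limit_sell(price=95, qty=2): fills=#4x#5:2@105; bids=[#4:4@105 #3:1@97] asks=[-]
After op 6 [order #6] limit_buy(price=104, qty=2): fills=none; bids=[#4:4@105 #6:2@104 #3:1@97] asks=[-]
After op 7 [order #7] limit_sell(price=97, qty=8): fills=#4x#7:4@105 #6x#7:2@104 #3x#7:1@97; bids=[-] asks=[#7:1@97]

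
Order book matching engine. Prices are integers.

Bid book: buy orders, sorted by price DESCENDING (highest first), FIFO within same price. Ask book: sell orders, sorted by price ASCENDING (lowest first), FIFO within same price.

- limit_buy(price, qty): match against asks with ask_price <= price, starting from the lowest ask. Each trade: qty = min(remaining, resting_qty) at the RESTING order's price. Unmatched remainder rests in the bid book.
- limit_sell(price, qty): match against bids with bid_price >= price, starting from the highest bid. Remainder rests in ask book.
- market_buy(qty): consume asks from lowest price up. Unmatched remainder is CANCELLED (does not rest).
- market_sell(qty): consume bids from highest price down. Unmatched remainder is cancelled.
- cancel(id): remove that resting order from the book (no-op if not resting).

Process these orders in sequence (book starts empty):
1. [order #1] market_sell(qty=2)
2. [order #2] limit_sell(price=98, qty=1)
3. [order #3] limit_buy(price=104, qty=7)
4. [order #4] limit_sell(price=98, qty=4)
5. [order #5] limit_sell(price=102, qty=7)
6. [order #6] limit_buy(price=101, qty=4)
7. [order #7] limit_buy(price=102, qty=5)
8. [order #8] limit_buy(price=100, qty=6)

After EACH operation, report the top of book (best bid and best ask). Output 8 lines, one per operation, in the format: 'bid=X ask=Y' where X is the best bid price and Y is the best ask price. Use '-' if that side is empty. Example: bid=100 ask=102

Answer: bid=- ask=-
bid=- ask=98
bid=104 ask=-
bid=104 ask=-
bid=- ask=102
bid=101 ask=102
bid=101 ask=-
bid=101 ask=-

Derivation:
After op 1 [order #1] market_sell(qty=2): fills=none; bids=[-] asks=[-]
After op 2 [order #2] limit_sell(price=98, qty=1): fills=none; bids=[-] asks=[#2:1@98]
After op 3 [order #3] limit_buy(price=104, qty=7): fills=#3x#2:1@98; bids=[#3:6@104] asks=[-]
After op 4 [order #4] limit_sell(price=98, qty=4): fills=#3x#4:4@104; bids=[#3:2@104] asks=[-]
After op 5 [order #5] limit_sell(price=102, qty=7): fills=#3x#5:2@104; bids=[-] asks=[#5:5@102]
After op 6 [order #6] limit_buy(price=101, qty=4): fills=none; bids=[#6:4@101] asks=[#5:5@102]
After op 7 [order #7] limit_buy(price=102, qty=5): fills=#7x#5:5@102; bids=[#6:4@101] asks=[-]
After op 8 [order #8] limit_buy(price=100, qty=6): fills=none; bids=[#6:4@101 #8:6@100] asks=[-]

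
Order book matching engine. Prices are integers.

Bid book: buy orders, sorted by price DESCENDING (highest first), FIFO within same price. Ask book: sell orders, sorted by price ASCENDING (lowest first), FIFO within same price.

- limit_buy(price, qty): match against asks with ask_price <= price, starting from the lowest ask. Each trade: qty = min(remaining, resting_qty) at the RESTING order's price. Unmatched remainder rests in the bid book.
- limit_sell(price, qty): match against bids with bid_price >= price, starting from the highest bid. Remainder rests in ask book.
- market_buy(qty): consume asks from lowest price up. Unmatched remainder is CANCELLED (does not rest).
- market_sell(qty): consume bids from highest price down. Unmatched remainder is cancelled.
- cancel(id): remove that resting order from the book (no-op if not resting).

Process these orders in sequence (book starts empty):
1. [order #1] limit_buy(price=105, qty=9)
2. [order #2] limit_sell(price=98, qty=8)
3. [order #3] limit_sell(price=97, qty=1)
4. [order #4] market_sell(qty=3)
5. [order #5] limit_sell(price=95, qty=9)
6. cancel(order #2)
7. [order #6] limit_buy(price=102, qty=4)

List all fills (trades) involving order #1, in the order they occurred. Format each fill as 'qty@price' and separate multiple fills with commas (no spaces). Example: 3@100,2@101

After op 1 [order #1] limit_buy(price=105, qty=9): fills=none; bids=[#1:9@105] asks=[-]
After op 2 [order #2] limit_sell(price=98, qty=8): fills=#1x#2:8@105; bids=[#1:1@105] asks=[-]
After op 3 [order #3] limit_sell(price=97, qty=1): fills=#1x#3:1@105; bids=[-] asks=[-]
After op 4 [order #4] market_sell(qty=3): fills=none; bids=[-] asks=[-]
After op 5 [order #5] limit_sell(price=95, qty=9): fills=none; bids=[-] asks=[#5:9@95]
After op 6 cancel(order #2): fills=none; bids=[-] asks=[#5:9@95]
After op 7 [order #6] limit_buy(price=102, qty=4): fills=#6x#5:4@95; bids=[-] asks=[#5:5@95]

Answer: 8@105,1@105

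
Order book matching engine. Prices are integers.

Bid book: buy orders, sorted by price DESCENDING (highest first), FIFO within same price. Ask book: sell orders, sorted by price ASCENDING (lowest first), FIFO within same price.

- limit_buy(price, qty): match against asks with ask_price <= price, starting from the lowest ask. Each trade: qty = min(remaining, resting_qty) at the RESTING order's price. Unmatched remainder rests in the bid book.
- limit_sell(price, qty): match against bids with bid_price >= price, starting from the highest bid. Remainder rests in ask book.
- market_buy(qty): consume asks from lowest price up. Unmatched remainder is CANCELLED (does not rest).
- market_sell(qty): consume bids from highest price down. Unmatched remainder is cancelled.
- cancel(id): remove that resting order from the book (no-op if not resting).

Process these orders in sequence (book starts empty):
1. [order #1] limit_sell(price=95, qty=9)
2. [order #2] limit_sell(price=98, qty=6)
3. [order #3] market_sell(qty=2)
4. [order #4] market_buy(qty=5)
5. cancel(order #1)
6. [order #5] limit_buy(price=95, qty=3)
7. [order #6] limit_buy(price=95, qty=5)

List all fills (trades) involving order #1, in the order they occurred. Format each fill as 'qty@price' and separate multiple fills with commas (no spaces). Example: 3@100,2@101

After op 1 [order #1] limit_sell(price=95, qty=9): fills=none; bids=[-] asks=[#1:9@95]
After op 2 [order #2] limit_sell(price=98, qty=6): fills=none; bids=[-] asks=[#1:9@95 #2:6@98]
After op 3 [order #3] market_sell(qty=2): fills=none; bids=[-] asks=[#1:9@95 #2:6@98]
After op 4 [order #4] market_buy(qty=5): fills=#4x#1:5@95; bids=[-] asks=[#1:4@95 #2:6@98]
After op 5 cancel(order #1): fills=none; bids=[-] asks=[#2:6@98]
After op 6 [order #5] limit_buy(price=95, qty=3): fills=none; bids=[#5:3@95] asks=[#2:6@98]
After op 7 [order #6] limit_buy(price=95, qty=5): fills=none; bids=[#5:3@95 #6:5@95] asks=[#2:6@98]

Answer: 5@95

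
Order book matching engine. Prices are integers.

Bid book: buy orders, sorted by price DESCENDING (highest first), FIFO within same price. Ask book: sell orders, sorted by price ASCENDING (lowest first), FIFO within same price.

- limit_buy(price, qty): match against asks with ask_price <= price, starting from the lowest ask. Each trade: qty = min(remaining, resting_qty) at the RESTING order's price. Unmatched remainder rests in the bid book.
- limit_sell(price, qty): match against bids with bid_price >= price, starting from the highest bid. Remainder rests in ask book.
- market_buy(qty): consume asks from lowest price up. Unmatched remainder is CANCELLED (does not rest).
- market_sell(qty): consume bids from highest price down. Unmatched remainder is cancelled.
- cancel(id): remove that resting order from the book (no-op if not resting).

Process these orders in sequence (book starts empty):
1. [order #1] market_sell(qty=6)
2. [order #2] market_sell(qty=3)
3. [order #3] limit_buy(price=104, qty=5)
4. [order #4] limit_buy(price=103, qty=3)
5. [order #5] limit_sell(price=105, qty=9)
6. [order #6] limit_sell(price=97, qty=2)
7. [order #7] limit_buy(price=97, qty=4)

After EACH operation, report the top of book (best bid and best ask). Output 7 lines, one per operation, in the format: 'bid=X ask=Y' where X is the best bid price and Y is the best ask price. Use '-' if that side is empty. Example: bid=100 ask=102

After op 1 [order #1] market_sell(qty=6): fills=none; bids=[-] asks=[-]
After op 2 [order #2] market_sell(qty=3): fills=none; bids=[-] asks=[-]
After op 3 [order #3] limit_buy(price=104, qty=5): fills=none; bids=[#3:5@104] asks=[-]
After op 4 [order #4] limit_buy(price=103, qty=3): fills=none; bids=[#3:5@104 #4:3@103] asks=[-]
After op 5 [order #5] limit_sell(price=105, qty=9): fills=none; bids=[#3:5@104 #4:3@103] asks=[#5:9@105]
After op 6 [order #6] limit_sell(price=97, qty=2): fills=#3x#6:2@104; bids=[#3:3@104 #4:3@103] asks=[#5:9@105]
After op 7 [order #7] limit_buy(price=97, qty=4): fills=none; bids=[#3:3@104 #4:3@103 #7:4@97] asks=[#5:9@105]

Answer: bid=- ask=-
bid=- ask=-
bid=104 ask=-
bid=104 ask=-
bid=104 ask=105
bid=104 ask=105
bid=104 ask=105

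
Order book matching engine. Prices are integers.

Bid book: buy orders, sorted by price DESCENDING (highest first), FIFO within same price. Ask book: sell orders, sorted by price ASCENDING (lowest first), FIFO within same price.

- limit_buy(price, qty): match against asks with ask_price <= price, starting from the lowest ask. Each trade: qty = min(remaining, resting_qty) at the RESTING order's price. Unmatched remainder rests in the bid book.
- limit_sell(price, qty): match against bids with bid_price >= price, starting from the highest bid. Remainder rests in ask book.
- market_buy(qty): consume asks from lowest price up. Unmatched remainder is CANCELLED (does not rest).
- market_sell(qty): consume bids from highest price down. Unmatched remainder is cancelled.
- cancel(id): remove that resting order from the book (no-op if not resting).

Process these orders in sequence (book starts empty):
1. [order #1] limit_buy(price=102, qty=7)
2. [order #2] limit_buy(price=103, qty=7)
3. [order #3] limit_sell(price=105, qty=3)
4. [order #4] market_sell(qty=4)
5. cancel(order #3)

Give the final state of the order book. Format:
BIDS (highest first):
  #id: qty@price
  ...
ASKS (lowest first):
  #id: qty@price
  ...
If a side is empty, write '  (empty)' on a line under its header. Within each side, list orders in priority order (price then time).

After op 1 [order #1] limit_buy(price=102, qty=7): fills=none; bids=[#1:7@102] asks=[-]
After op 2 [order #2] limit_buy(price=103, qty=7): fills=none; bids=[#2:7@103 #1:7@102] asks=[-]
After op 3 [order #3] limit_sell(price=105, qty=3): fills=none; bids=[#2:7@103 #1:7@102] asks=[#3:3@105]
After op 4 [order #4] market_sell(qty=4): fills=#2x#4:4@103; bids=[#2:3@103 #1:7@102] asks=[#3:3@105]
After op 5 cancel(order #3): fills=none; bids=[#2:3@103 #1:7@102] asks=[-]

Answer: BIDS (highest first):
  #2: 3@103
  #1: 7@102
ASKS (lowest first):
  (empty)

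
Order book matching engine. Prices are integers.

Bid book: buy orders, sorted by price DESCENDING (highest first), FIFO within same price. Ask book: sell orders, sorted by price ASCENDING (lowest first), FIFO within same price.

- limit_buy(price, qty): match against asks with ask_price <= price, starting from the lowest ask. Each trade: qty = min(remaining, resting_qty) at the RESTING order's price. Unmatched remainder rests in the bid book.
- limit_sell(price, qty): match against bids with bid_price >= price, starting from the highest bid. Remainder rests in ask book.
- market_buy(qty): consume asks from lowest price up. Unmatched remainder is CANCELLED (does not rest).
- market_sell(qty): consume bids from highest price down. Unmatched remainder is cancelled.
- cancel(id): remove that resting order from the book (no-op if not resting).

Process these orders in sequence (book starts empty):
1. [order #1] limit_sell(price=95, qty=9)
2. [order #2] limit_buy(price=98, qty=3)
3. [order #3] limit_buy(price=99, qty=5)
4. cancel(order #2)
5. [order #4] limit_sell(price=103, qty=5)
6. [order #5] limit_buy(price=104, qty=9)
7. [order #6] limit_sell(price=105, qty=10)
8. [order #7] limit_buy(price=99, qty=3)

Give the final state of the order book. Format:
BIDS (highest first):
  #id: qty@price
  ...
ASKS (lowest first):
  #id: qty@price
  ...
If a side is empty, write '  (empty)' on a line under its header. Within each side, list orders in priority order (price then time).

After op 1 [order #1] limit_sell(price=95, qty=9): fills=none; bids=[-] asks=[#1:9@95]
After op 2 [order #2] limit_buy(price=98, qty=3): fills=#2x#1:3@95; bids=[-] asks=[#1:6@95]
After op 3 [order #3] limit_buy(price=99, qty=5): fills=#3x#1:5@95; bids=[-] asks=[#1:1@95]
After op 4 cancel(order #2): fills=none; bids=[-] asks=[#1:1@95]
After op 5 [order #4] limit_sell(price=103, qty=5): fills=none; bids=[-] asks=[#1:1@95 #4:5@103]
After op 6 [order #5] limit_buy(price=104, qty=9): fills=#5x#1:1@95 #5x#4:5@103; bids=[#5:3@104] asks=[-]
After op 7 [order #6] limit_sell(price=105, qty=10): fills=none; bids=[#5:3@104] asks=[#6:10@105]
After op 8 [order #7] limit_buy(price=99, qty=3): fills=none; bids=[#5:3@104 #7:3@99] asks=[#6:10@105]

Answer: BIDS (highest first):
  #5: 3@104
  #7: 3@99
ASKS (lowest first):
  #6: 10@105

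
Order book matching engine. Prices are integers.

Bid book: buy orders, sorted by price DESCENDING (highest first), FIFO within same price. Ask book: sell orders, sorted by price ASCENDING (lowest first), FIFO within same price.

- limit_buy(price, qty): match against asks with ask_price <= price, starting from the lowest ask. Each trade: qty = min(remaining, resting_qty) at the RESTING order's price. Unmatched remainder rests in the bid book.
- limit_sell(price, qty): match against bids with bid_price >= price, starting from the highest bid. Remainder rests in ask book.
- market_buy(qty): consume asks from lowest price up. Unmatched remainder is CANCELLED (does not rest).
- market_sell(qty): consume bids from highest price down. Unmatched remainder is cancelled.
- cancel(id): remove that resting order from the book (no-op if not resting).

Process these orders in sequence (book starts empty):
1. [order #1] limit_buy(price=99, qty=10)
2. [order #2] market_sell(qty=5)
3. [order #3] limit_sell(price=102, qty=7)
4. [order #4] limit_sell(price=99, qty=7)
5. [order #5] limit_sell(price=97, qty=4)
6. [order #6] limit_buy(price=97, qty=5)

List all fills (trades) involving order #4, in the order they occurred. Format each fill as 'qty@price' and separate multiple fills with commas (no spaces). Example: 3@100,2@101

After op 1 [order #1] limit_buy(price=99, qty=10): fills=none; bids=[#1:10@99] asks=[-]
After op 2 [order #2] market_sell(qty=5): fills=#1x#2:5@99; bids=[#1:5@99] asks=[-]
After op 3 [order #3] limit_sell(price=102, qty=7): fills=none; bids=[#1:5@99] asks=[#3:7@102]
After op 4 [order #4] limit_sell(price=99, qty=7): fills=#1x#4:5@99; bids=[-] asks=[#4:2@99 #3:7@102]
After op 5 [order #5] limit_sell(price=97, qty=4): fills=none; bids=[-] asks=[#5:4@97 #4:2@99 #3:7@102]
After op 6 [order #6] limit_buy(price=97, qty=5): fills=#6x#5:4@97; bids=[#6:1@97] asks=[#4:2@99 #3:7@102]

Answer: 5@99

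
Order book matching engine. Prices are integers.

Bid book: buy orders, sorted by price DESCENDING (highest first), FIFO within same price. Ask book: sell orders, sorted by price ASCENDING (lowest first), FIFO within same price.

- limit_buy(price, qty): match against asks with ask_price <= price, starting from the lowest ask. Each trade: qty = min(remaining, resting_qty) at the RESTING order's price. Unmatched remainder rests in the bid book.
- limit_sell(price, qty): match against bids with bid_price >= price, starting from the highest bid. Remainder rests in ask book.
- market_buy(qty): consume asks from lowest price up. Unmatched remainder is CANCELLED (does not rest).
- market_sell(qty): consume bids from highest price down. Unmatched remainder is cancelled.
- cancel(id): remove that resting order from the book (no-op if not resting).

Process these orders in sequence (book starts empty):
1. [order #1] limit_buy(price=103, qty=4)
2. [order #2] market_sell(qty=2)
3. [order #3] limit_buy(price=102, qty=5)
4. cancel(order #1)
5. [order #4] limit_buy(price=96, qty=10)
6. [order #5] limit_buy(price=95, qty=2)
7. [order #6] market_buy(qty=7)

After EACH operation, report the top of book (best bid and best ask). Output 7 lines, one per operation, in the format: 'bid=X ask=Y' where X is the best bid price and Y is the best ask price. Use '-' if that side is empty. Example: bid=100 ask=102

After op 1 [order #1] limit_buy(price=103, qty=4): fills=none; bids=[#1:4@103] asks=[-]
After op 2 [order #2] market_sell(qty=2): fills=#1x#2:2@103; bids=[#1:2@103] asks=[-]
After op 3 [order #3] limit_buy(price=102, qty=5): fills=none; bids=[#1:2@103 #3:5@102] asks=[-]
After op 4 cancel(order #1): fills=none; bids=[#3:5@102] asks=[-]
After op 5 [order #4] limit_buy(price=96, qty=10): fills=none; bids=[#3:5@102 #4:10@96] asks=[-]
After op 6 [order #5] limit_buy(price=95, qty=2): fills=none; bids=[#3:5@102 #4:10@96 #5:2@95] asks=[-]
After op 7 [order #6] market_buy(qty=7): fills=none; bids=[#3:5@102 #4:10@96 #5:2@95] asks=[-]

Answer: bid=103 ask=-
bid=103 ask=-
bid=103 ask=-
bid=102 ask=-
bid=102 ask=-
bid=102 ask=-
bid=102 ask=-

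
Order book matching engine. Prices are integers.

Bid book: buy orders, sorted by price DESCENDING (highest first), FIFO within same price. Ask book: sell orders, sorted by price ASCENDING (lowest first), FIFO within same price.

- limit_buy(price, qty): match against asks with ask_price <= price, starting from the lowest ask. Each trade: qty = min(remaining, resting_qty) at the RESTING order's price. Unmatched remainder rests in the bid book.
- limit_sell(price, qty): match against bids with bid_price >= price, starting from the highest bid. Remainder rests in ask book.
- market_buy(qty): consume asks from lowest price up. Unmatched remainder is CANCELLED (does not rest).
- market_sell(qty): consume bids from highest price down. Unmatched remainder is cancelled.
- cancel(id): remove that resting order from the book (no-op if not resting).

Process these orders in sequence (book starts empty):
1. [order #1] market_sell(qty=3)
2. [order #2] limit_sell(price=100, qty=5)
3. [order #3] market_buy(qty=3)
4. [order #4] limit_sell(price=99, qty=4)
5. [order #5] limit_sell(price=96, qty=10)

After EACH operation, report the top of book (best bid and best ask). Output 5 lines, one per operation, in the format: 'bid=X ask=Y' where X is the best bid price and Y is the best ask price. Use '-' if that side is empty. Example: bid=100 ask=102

After op 1 [order #1] market_sell(qty=3): fills=none; bids=[-] asks=[-]
After op 2 [order #2] limit_sell(price=100, qty=5): fills=none; bids=[-] asks=[#2:5@100]
After op 3 [order #3] market_buy(qty=3): fills=#3x#2:3@100; bids=[-] asks=[#2:2@100]
After op 4 [order #4] limit_sell(price=99, qty=4): fills=none; bids=[-] asks=[#4:4@99 #2:2@100]
After op 5 [order #5] limit_sell(price=96, qty=10): fills=none; bids=[-] asks=[#5:10@96 #4:4@99 #2:2@100]

Answer: bid=- ask=-
bid=- ask=100
bid=- ask=100
bid=- ask=99
bid=- ask=96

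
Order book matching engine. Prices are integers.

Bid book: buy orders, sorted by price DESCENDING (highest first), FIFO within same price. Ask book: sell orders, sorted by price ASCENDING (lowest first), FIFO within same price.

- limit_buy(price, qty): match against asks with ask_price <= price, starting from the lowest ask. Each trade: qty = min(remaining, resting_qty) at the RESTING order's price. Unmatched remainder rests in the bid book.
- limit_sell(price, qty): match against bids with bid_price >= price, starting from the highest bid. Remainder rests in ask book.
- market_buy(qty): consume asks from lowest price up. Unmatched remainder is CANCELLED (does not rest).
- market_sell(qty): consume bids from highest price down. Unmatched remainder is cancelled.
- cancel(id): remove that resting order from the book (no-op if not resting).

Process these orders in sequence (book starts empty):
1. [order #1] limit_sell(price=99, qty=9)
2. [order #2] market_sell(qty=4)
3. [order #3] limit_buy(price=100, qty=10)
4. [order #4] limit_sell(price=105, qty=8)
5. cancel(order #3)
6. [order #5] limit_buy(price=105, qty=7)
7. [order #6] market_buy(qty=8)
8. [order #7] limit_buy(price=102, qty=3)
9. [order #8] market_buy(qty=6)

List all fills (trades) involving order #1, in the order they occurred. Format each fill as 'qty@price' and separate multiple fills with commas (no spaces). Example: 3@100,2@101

After op 1 [order #1] limit_sell(price=99, qty=9): fills=none; bids=[-] asks=[#1:9@99]
After op 2 [order #2] market_sell(qty=4): fills=none; bids=[-] asks=[#1:9@99]
After op 3 [order #3] limit_buy(price=100, qty=10): fills=#3x#1:9@99; bids=[#3:1@100] asks=[-]
After op 4 [order #4] limit_sell(price=105, qty=8): fills=none; bids=[#3:1@100] asks=[#4:8@105]
After op 5 cancel(order #3): fills=none; bids=[-] asks=[#4:8@105]
After op 6 [order #5] limit_buy(price=105, qty=7): fills=#5x#4:7@105; bids=[-] asks=[#4:1@105]
After op 7 [order #6] market_buy(qty=8): fills=#6x#4:1@105; bids=[-] asks=[-]
After op 8 [order #7] limit_buy(price=102, qty=3): fills=none; bids=[#7:3@102] asks=[-]
After op 9 [order #8] market_buy(qty=6): fills=none; bids=[#7:3@102] asks=[-]

Answer: 9@99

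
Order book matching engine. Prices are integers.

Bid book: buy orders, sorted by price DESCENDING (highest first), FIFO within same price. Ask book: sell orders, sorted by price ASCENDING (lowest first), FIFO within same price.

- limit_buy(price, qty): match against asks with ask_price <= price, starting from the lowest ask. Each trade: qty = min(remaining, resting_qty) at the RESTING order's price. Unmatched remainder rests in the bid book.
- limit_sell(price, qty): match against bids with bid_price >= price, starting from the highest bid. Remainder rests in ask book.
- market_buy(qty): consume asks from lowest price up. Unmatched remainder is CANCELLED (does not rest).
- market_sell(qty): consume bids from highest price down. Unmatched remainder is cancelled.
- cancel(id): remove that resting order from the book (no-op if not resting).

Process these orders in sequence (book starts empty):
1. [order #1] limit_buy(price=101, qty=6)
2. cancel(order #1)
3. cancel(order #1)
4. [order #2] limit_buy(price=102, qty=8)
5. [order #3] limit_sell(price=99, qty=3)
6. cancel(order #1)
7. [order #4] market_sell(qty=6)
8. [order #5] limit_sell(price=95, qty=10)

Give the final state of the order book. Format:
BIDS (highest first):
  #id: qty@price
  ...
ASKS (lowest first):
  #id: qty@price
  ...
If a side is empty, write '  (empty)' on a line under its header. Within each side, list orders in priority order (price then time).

After op 1 [order #1] limit_buy(price=101, qty=6): fills=none; bids=[#1:6@101] asks=[-]
After op 2 cancel(order #1): fills=none; bids=[-] asks=[-]
After op 3 cancel(order #1): fills=none; bids=[-] asks=[-]
After op 4 [order #2] limit_buy(price=102, qty=8): fills=none; bids=[#2:8@102] asks=[-]
After op 5 [order #3] limit_sell(price=99, qty=3): fills=#2x#3:3@102; bids=[#2:5@102] asks=[-]
After op 6 cancel(order #1): fills=none; bids=[#2:5@102] asks=[-]
After op 7 [order #4] market_sell(qty=6): fills=#2x#4:5@102; bids=[-] asks=[-]
After op 8 [order #5] limit_sell(price=95, qty=10): fills=none; bids=[-] asks=[#5:10@95]

Answer: BIDS (highest first):
  (empty)
ASKS (lowest first):
  #5: 10@95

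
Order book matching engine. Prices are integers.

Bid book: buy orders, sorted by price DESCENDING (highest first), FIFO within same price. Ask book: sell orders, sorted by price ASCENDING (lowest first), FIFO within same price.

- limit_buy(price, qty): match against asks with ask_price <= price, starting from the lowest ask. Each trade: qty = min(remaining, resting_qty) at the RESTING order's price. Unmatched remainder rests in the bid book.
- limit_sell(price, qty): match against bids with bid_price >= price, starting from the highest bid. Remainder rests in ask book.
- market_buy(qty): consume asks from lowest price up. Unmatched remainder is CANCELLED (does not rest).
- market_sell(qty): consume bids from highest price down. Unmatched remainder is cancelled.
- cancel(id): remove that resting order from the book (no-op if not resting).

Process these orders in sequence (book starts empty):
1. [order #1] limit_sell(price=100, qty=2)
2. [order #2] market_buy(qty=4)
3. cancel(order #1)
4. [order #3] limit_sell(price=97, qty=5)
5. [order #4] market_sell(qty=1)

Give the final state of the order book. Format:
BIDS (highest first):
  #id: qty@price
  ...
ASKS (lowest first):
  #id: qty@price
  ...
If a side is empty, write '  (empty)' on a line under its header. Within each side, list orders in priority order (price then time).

Answer: BIDS (highest first):
  (empty)
ASKS (lowest first):
  #3: 5@97

Derivation:
After op 1 [order #1] limit_sell(price=100, qty=2): fills=none; bids=[-] asks=[#1:2@100]
After op 2 [order #2] market_buy(qty=4): fills=#2x#1:2@100; bids=[-] asks=[-]
After op 3 cancel(order #1): fills=none; bids=[-] asks=[-]
After op 4 [order #3] limit_sell(price=97, qty=5): fills=none; bids=[-] asks=[#3:5@97]
After op 5 [order #4] market_sell(qty=1): fills=none; bids=[-] asks=[#3:5@97]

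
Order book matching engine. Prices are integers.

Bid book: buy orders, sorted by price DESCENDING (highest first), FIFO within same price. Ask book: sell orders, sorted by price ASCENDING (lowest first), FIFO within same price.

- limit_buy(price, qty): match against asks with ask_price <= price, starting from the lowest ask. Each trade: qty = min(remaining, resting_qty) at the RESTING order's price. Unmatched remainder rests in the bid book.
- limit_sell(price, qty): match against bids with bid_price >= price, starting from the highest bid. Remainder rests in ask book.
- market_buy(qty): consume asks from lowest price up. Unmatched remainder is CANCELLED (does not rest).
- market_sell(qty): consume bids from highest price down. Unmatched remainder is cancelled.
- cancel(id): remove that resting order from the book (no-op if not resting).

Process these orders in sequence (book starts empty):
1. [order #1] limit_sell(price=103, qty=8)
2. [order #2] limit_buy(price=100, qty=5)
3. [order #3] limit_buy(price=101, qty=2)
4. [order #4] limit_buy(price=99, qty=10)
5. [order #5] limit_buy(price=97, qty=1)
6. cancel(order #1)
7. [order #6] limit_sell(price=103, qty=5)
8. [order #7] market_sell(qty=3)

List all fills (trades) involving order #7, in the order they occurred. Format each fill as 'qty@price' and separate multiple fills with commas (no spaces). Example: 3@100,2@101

After op 1 [order #1] limit_sell(price=103, qty=8): fills=none; bids=[-] asks=[#1:8@103]
After op 2 [order #2] limit_buy(price=100, qty=5): fills=none; bids=[#2:5@100] asks=[#1:8@103]
After op 3 [order #3] limit_buy(price=101, qty=2): fills=none; bids=[#3:2@101 #2:5@100] asks=[#1:8@103]
After op 4 [order #4] limit_buy(price=99, qty=10): fills=none; bids=[#3:2@101 #2:5@100 #4:10@99] asks=[#1:8@103]
After op 5 [order #5] limit_buy(price=97, qty=1): fills=none; bids=[#3:2@101 #2:5@100 #4:10@99 #5:1@97] asks=[#1:8@103]
After op 6 cancel(order #1): fills=none; bids=[#3:2@101 #2:5@100 #4:10@99 #5:1@97] asks=[-]
After op 7 [order #6] limit_sell(price=103, qty=5): fills=none; bids=[#3:2@101 #2:5@100 #4:10@99 #5:1@97] asks=[#6:5@103]
After op 8 [order #7] market_sell(qty=3): fills=#3x#7:2@101 #2x#7:1@100; bids=[#2:4@100 #4:10@99 #5:1@97] asks=[#6:5@103]

Answer: 2@101,1@100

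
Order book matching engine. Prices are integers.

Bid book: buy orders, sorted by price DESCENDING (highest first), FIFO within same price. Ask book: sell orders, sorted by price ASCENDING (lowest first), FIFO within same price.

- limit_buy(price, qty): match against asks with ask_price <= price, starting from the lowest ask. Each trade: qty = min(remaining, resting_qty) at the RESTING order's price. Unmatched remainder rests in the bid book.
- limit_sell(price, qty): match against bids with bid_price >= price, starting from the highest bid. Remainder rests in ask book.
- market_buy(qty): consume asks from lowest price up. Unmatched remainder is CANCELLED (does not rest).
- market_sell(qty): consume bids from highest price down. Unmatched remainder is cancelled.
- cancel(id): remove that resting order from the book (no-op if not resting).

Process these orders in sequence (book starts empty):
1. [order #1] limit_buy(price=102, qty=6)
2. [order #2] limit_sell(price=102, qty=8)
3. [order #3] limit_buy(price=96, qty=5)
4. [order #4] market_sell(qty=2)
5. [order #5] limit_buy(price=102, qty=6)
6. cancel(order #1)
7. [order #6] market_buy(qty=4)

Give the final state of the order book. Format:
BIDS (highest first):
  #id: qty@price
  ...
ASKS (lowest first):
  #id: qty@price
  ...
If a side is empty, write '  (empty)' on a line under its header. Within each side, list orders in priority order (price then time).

Answer: BIDS (highest first):
  #5: 4@102
  #3: 3@96
ASKS (lowest first):
  (empty)

Derivation:
After op 1 [order #1] limit_buy(price=102, qty=6): fills=none; bids=[#1:6@102] asks=[-]
After op 2 [order #2] limit_sell(price=102, qty=8): fills=#1x#2:6@102; bids=[-] asks=[#2:2@102]
After op 3 [order #3] limit_buy(price=96, qty=5): fills=none; bids=[#3:5@96] asks=[#2:2@102]
After op 4 [order #4] market_sell(qty=2): fills=#3x#4:2@96; bids=[#3:3@96] asks=[#2:2@102]
After op 5 [order #5] limit_buy(price=102, qty=6): fills=#5x#2:2@102; bids=[#5:4@102 #3:3@96] asks=[-]
After op 6 cancel(order #1): fills=none; bids=[#5:4@102 #3:3@96] asks=[-]
After op 7 [order #6] market_buy(qty=4): fills=none; bids=[#5:4@102 #3:3@96] asks=[-]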